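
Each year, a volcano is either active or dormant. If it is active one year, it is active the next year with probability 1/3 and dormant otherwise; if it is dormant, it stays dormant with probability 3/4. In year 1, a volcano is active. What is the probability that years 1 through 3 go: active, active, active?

1/9

Year 1 is given. For each transition, use the conditional probability from the current state:
P(active | active) = 1/3; P(active | active) = 1/3.
P = 1/3 × 1/3 = 1/9.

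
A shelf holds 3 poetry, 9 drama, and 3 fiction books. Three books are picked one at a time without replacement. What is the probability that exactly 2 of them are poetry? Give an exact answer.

One ordering (poetry drawn first) has probability 3/15 × 2/14 × 12/13 = 72/2730 = 12/455.
There are C(3,2) = 3 such orderings, each equally likely, so P = 3 × 12/455 = 36/455.

36/455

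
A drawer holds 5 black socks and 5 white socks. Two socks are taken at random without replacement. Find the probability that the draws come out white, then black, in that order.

Multiply the probability of each draw given the previous ones:
P = 5/10 × 5/9 = 25/90 = 5/18.

5/18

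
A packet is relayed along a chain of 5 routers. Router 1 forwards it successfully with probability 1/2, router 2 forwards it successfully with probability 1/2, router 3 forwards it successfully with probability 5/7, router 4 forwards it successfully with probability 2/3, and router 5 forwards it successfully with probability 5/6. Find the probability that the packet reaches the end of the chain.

25/252

Multiplying along the chain,
P = 1/2 × 1/2 × 5/7 × 2/3 × 5/6 = 50/504 = 25/252.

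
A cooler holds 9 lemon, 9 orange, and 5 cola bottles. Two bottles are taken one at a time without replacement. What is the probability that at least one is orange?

162/253

P(no orange) = 14/23 × 13/22 = 182/506 = 91/253.
P(at least one) = 1 − 91/253 = 162/253.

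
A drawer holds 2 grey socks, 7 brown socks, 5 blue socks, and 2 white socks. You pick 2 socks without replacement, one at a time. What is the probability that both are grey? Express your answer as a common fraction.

1/120

P(every draw is grey) = 2/16 × 1/15 = 2/240 = 1/120.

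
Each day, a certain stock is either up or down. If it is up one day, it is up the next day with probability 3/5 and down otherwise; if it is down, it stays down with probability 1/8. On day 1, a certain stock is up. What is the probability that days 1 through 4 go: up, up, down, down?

3/100

Day 1 is given. For each transition, use the conditional probability from the current state:
P(up | up) = 3/5; P(down | up) = 2/5; P(down | down) = 1/8.
P = 3/5 × 2/5 × 1/8 = 6/200 = 3/100.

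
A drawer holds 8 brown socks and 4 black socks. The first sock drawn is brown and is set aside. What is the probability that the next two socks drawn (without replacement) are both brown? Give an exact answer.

21/55

After the first draw, 7 of the remaining 11 socks are brown.
P = 7/11 × 6/10 = 42/110 = 21/55.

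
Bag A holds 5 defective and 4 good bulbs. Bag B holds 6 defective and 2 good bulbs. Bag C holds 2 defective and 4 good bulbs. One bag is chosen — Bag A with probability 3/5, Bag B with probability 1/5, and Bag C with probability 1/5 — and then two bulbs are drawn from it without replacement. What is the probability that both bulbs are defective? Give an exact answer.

201/700

From Bag A: P(both defective) = (5/9)(4/8) = 5/18.
From Bag B: P(both defective) = (6/8)(5/7) = 15/28.
From Bag C: P(both defective) = (2/6)(1/5) = 1/15.
Total probability = (3/5)(5/18) + (1/5)(15/28) + (1/5)(1/15) = 201/700.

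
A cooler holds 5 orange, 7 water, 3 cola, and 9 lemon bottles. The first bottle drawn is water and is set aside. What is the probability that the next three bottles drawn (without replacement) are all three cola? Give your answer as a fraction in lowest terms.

After the first draw, 3 of the remaining 23 bottles are cola.
P = 3/23 × 2/22 × 1/21 = 6/10626 = 1/1771.

1/1771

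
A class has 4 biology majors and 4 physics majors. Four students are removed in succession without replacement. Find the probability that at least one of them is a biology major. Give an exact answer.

P(no biology majors) = 4/8 × 3/7 × 2/6 × 1/5 = 24/1680 = 1/70.
P(at least one) = 1 − 1/70 = 69/70.

69/70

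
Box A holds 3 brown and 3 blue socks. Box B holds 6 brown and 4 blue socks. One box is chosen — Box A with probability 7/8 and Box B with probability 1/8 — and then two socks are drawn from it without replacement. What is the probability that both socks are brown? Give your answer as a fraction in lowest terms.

13/60

From Box A: P(both brown) = (3/6)(2/5) = 1/5.
From Box B: P(both brown) = (6/10)(5/9) = 1/3.
Total probability = (7/8)(1/5) + (1/8)(1/3) = 13/60.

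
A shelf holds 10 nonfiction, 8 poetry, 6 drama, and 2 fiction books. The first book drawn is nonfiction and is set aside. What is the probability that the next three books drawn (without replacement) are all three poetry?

14/575

With the first book removed, 8 poetry remain out of 25.
P = 8/25 × 7/24 × 6/23 = 336/13800 = 14/575.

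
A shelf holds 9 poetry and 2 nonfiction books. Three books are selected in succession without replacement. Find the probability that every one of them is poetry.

28/55

P(all poetry) = 9/11 × 8/10 × 7/9 = 504/990 = 28/55.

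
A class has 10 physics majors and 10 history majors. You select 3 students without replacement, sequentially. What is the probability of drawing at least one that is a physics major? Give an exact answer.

17/19

P(no physics majors) = 10/20 × 9/19 × 8/18 = 720/6840 = 2/19.
P(at least one) = 1 − 2/19 = 17/19.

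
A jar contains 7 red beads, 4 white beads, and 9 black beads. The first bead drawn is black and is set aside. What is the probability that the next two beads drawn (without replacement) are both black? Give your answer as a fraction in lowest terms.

28/171

With the first bead removed, 8 black remain out of 19.
P = 8/19 × 7/18 = 56/342 = 28/171.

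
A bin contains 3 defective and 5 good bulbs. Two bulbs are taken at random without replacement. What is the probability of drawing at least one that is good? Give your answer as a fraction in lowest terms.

P(no good) = 3/8 × 2/7 = 6/56 = 3/28.
P(at least one) = 1 − 3/28 = 25/28.

25/28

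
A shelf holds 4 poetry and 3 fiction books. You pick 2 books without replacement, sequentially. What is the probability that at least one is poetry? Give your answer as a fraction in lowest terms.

6/7

P(no poetry) = 3/7 × 2/6 = 6/42 = 1/7.
P(at least one) = 1 − 1/7 = 6/7.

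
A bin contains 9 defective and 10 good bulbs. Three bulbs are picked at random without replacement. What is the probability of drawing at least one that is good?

P(no good) = 9/19 × 8/18 × 7/17 = 504/5814 = 28/323.
P(at least one) = 1 − 28/323 = 295/323.

295/323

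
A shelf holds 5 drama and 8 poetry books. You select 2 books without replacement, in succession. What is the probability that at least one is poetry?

34/39

P(no poetry) = 5/13 × 4/12 = 20/156 = 5/39.
P(at least one) = 1 − 5/39 = 34/39.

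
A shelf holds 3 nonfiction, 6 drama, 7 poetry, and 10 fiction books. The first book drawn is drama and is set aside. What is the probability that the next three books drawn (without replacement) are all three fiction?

After the first draw, 10 of the remaining 25 books are fiction.
P = 10/25 × 9/24 × 8/23 = 720/13800 = 6/115.

6/115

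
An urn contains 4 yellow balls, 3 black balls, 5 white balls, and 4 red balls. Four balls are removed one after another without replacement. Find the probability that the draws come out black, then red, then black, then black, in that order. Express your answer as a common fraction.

Multiply the probability of each draw given the previous ones:
P = 3/16 × 4/15 × 2/14 × 1/13 = 24/43680 = 1/1820.

1/1820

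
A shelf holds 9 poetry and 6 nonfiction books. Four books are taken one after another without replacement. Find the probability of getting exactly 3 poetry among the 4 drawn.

One ordering (poetry drawn first) has probability 9/15 × 8/14 × 7/13 × 6/12 = 3024/32760 = 6/65.
There are C(4,3) = 4 such orderings, each equally likely, so P = 4 × 6/65 = 24/65.

24/65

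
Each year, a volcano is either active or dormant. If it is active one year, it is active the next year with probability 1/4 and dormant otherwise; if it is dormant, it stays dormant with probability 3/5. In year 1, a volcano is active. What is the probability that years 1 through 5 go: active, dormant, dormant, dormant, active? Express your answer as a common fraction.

Year 1 is given. For each transition, use the conditional probability from the current state:
P(dormant | active) = 3/4; P(dormant | dormant) = 3/5; P(dormant | dormant) = 3/5; P(active | dormant) = 2/5.
P = 3/4 × 3/5 × 3/5 × 2/5 = 54/500 = 27/250.

27/250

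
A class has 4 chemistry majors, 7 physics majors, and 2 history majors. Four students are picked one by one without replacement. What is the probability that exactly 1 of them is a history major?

6/13

One ordering (a history major drawn first) has probability 2/13 × 11/12 × 10/11 × 9/10 = 1980/17160 = 3/26.
There are C(4,1) = 4 such orderings, each equally likely, so P = 4 × 3/26 = 6/13.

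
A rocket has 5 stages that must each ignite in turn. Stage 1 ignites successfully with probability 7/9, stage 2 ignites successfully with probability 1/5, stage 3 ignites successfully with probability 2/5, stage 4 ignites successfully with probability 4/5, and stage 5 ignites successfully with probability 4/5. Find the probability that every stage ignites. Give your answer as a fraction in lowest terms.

224/5625

Each stage is reached only if all earlier stages succeed, so
P = 7/9 × 1/5 × 2/5 × 4/5 × 4/5 = 224/5625.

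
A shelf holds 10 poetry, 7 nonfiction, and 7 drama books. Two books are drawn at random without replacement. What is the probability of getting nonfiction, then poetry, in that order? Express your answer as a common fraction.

35/276

Each draw changes the counts, so multiply the conditional probabilities along the sequence:
P = 7/24 × 10/23 = 70/552 = 35/276.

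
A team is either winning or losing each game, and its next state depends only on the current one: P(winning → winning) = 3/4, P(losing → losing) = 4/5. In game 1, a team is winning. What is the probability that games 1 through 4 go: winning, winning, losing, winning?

Game 1 is given. For each transition, use the conditional probability from the current state:
P(winning | winning) = 3/4; P(losing | winning) = 1/4; P(winning | losing) = 1/5.
P = 3/4 × 1/4 × 1/5 = 3/80.

3/80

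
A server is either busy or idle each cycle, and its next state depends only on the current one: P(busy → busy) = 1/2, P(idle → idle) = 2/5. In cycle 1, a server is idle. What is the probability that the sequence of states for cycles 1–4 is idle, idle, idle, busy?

Cycle 1 is given. For each transition, use the conditional probability from the current state:
P(idle | idle) = 2/5; P(idle | idle) = 2/5; P(busy | idle) = 3/5.
P = 2/5 × 2/5 × 3/5 = 12/125.

12/125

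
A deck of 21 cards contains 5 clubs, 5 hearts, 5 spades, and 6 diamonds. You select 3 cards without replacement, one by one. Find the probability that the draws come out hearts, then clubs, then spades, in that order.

25/1596

Each draw changes the counts, so multiply the conditional probabilities along the sequence:
P = 5/21 × 5/20 × 5/19 = 125/7980 = 25/1596.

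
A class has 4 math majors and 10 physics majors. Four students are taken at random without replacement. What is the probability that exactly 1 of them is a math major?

One ordering (a math major drawn first) has probability 4/14 × 10/13 × 9/12 × 8/11 = 2880/24024 = 120/1001.
There are C(4,1) = 4 such orderings, each equally likely, so P = 4 × 120/1001 = 480/1001.

480/1001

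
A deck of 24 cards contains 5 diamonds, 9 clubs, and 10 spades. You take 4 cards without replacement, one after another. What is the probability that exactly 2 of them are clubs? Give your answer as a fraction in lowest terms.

90/253

One ordering (clubs drawn first) has probability 9/24 × 8/23 × 15/22 × 14/21 = 15120/255024 = 15/253.
There are C(4,2) = 6 such orderings, each equally likely, so P = 6 × 15/253 = 90/253.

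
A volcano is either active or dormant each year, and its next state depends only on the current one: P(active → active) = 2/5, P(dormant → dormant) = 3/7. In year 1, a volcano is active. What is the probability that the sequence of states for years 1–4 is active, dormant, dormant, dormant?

27/245

Year 1 is given. For each transition, use the conditional probability from the current state:
P(dormant | active) = 3/5; P(dormant | dormant) = 3/7; P(dormant | dormant) = 3/7.
P = 3/5 × 3/7 × 3/7 = 27/245.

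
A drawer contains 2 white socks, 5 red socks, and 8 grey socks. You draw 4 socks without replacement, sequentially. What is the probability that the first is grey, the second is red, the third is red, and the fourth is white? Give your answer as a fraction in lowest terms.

8/819

Chain rule:
P = 8/15 × 5/14 × 4/13 × 2/12 = 320/32760 = 8/819.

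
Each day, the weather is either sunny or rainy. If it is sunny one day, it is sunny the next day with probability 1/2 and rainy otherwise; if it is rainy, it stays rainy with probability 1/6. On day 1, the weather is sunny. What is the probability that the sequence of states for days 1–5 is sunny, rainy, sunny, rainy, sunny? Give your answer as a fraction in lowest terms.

Day 1 is given. For each transition, use the conditional probability from the current state:
P(rainy | sunny) = 1/2; P(sunny | rainy) = 5/6; P(rainy | sunny) = 1/2; P(sunny | rainy) = 5/6.
P = 1/2 × 5/6 × 1/2 × 5/6 = 25/144.

25/144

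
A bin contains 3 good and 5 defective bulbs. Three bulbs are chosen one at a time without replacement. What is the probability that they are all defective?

P = 5/8 × 4/7 × 3/6 = 60/336 = 5/28.

5/28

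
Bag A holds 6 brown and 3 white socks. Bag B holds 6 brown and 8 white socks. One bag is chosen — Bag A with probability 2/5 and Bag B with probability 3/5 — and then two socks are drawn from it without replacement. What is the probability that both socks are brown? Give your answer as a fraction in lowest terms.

From Bag A: P(both brown) = (6/9)(5/8) = 5/12.
From Bag B: P(both brown) = (6/14)(5/13) = 15/91.
Total probability = (2/5)(5/12) + (3/5)(15/91) = 145/546.

145/546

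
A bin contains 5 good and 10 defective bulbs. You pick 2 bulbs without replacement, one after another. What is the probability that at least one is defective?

P(no defective) = 5/15 × 4/14 = 20/210 = 2/21.
P(at least one) = 1 − 2/21 = 19/21.

19/21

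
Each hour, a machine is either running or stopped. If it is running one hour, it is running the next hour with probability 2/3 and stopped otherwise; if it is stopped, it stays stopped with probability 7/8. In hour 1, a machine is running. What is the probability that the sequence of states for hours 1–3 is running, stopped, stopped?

7/24

Hour 1 is given. For each transition, use the conditional probability from the current state:
P(stopped | running) = 1/3; P(stopped | stopped) = 7/8.
P = 1/3 × 7/8 = 7/24.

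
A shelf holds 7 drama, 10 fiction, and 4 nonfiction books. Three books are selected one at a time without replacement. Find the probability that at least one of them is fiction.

P(no fiction) = 11/21 × 10/20 × 9/19 = 990/7980 = 33/266.
P(at least one) = 1 − 33/266 = 233/266.

233/266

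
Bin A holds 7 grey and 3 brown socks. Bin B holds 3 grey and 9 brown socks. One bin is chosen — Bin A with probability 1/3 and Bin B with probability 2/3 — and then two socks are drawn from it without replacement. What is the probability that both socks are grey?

92/495

From Bin A: P(both grey) = (7/10)(6/9) = 7/15.
From Bin B: P(both grey) = (3/12)(2/11) = 1/22.
Total probability = (1/3)(7/15) + (2/3)(1/22) = 92/495.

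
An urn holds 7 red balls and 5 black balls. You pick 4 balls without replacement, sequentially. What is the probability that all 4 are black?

1/99

P(all black) = 5/12 × 4/11 × 3/10 × 2/9 = 120/11880 = 1/99.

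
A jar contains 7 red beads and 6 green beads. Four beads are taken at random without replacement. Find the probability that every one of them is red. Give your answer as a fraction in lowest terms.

P = 7/13 × 6/12 × 5/11 × 4/10 = 840/17160 = 7/143.

7/143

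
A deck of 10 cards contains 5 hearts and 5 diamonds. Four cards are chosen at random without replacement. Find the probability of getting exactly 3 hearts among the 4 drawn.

5/21

One ordering (hearts drawn first) has probability 5/10 × 4/9 × 3/8 × 5/7 = 300/5040 = 5/84.
There are C(4,3) = 4 such orderings, each equally likely, so P = 4 × 5/84 = 5/21.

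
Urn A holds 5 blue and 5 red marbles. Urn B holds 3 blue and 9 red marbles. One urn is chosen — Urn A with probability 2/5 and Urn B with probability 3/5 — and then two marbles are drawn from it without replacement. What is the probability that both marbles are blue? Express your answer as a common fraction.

From Urn A: P(both blue) = (5/10)(4/9) = 2/9.
From Urn B: P(both blue) = (3/12)(2/11) = 1/22.
Total probability = (2/5)(2/9) + (3/5)(1/22) = 23/198.

23/198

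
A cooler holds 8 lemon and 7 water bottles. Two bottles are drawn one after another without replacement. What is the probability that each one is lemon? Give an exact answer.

4/15

P(all lemon) = 8/15 × 7/14 = 56/210 = 4/15.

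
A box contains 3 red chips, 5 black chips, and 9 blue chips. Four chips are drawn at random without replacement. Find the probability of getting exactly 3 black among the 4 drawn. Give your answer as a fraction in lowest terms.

6/119

One ordering (black drawn first) has probability 5/17 × 4/16 × 3/15 × 12/14 = 720/57120 = 3/238.
There are C(4,3) = 4 such orderings, each equally likely, so P = 4 × 3/238 = 6/119.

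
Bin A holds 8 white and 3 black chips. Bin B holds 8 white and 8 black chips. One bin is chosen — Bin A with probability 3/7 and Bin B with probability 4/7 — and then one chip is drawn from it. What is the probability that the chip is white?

46/77

From Bin A: P(white) = 8/11.
From Bin B: P(white) = 8/16.
Total probability = (3/7)(8/11) + (4/7)(8/16) = 46/77.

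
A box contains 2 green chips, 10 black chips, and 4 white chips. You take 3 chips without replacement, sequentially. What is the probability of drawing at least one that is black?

P(no black) = 6/16 × 5/15 × 4/14 = 120/3360 = 1/28.
P(at least one) = 1 − 1/28 = 27/28.

27/28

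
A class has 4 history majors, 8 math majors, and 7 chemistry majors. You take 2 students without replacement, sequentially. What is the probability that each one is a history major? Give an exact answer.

2/57

P = 4/19 × 3/18 = 12/342 = 2/57.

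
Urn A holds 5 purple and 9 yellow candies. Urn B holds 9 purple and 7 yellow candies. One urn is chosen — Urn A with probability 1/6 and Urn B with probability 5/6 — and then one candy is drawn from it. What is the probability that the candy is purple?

355/672

From Urn A: P(purple) = 5/14.
From Urn B: P(purple) = 9/16.
Total probability = (1/6)(5/14) + (5/6)(9/16) = 355/672.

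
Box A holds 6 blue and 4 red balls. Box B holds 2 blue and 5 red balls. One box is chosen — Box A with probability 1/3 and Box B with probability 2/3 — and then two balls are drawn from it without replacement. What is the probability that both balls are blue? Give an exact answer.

1/7

From Box A: P(both blue) = (6/10)(5/9) = 1/3.
From Box B: P(both blue) = (2/7)(1/6) = 1/21.
Total probability = (1/3)(1/3) + (2/3)(1/21) = 1/7.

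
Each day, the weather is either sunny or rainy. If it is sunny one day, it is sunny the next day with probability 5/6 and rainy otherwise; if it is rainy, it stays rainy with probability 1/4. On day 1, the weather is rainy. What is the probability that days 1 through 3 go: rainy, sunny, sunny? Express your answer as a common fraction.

Day 1 is given. For each transition, use the conditional probability from the current state:
P(sunny | rainy) = 3/4; P(sunny | sunny) = 5/6.
P = 3/4 × 5/6 = 15/24 = 5/8.

5/8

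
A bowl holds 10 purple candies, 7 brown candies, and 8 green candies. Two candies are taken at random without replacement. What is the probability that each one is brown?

7/100

P(every draw is brown) = 7/25 × 6/24 = 42/600 = 7/100.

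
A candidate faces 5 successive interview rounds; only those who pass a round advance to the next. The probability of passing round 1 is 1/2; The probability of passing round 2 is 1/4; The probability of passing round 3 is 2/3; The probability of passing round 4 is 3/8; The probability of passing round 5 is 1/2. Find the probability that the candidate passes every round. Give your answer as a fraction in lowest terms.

Multiplying along the chain,
P = 1/2 × 1/4 × 2/3 × 3/8 × 1/2 = 6/384 = 1/64.

1/64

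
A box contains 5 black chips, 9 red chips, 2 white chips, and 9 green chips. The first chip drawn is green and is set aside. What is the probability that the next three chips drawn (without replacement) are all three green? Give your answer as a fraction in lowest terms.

7/253

With the first chip removed, 8 green remain out of 24.
P = 8/24 × 7/23 × 6/22 = 336/12144 = 7/253.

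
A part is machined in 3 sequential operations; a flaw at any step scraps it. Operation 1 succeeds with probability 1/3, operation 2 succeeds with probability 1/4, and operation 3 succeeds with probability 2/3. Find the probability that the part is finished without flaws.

1/18

Multiplying along the chain,
P = 1/3 × 1/4 × 2/3 = 2/36 = 1/18.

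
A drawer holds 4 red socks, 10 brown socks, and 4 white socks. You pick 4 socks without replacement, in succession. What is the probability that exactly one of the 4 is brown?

28/153

One ordering (brown drawn first) has probability 10/18 × 8/17 × 7/16 × 6/15 = 3360/73440 = 7/153.
There are C(4,1) = 4 such orderings, each equally likely, so P = 4 × 7/153 = 28/153.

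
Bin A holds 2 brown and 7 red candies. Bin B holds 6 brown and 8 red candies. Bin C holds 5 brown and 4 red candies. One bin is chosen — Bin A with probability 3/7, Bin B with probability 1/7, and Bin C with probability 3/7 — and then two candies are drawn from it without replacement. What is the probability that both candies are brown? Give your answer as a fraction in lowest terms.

From Bin A: P(both brown) = (2/9)(1/8) = 1/36.
From Bin B: P(both brown) = (6/14)(5/13) = 15/91.
From Bin C: P(both brown) = (5/9)(4/8) = 5/18.
Total probability = (3/7)(1/36) + (1/7)(15/91) + (3/7)(5/18) = 1181/7644.

1181/7644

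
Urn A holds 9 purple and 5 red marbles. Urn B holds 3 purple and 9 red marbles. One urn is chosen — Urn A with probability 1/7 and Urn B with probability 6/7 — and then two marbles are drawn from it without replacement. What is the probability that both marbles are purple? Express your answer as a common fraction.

669/7007

From Urn A: P(both purple) = (9/14)(8/13) = 36/91.
From Urn B: P(both purple) = (3/12)(2/11) = 1/22.
Total probability = (1/7)(36/91) + (6/7)(1/22) = 669/7007.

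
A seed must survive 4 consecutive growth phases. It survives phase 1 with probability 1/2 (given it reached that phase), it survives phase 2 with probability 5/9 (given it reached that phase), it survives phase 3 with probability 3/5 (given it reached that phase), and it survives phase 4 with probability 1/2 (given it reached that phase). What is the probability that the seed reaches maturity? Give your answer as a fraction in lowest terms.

1/12

Multiplying along the chain,
P = 1/2 × 5/9 × 3/5 × 1/2 = 15/180 = 1/12.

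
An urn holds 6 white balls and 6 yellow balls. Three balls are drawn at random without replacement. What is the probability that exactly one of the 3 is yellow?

One ordering (yellow drawn first) has probability 6/12 × 6/11 × 5/10 = 180/1320 = 3/22.
There are C(3,1) = 3 such orderings, each equally likely, so P = 3 × 3/22 = 9/22.

9/22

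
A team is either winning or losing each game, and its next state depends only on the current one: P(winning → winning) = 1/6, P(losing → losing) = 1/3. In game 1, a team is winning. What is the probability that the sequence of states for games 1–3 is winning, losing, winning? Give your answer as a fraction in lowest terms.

5/9

Game 1 is given. For each transition, use the conditional probability from the current state:
P(losing | winning) = 5/6; P(winning | losing) = 2/3.
P = 5/6 × 2/3 = 10/18 = 5/9.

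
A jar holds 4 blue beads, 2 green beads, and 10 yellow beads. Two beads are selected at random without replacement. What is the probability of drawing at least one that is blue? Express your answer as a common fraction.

P(no blue) = 12/16 × 11/15 = 132/240 = 11/20.
P(at least one) = 1 − 11/20 = 9/20.

9/20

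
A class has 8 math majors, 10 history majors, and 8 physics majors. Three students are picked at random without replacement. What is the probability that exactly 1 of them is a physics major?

One ordering (a physics major drawn first) has probability 8/26 × 18/25 × 17/24 = 2448/15600 = 51/325.
There are C(3,1) = 3 such orderings, each equally likely, so P = 3 × 51/325 = 153/325.

153/325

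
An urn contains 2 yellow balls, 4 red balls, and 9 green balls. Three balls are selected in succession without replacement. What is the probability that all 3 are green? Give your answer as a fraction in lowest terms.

12/65

P(every draw is green) = 9/15 × 8/14 × 7/13 = 504/2730 = 12/65.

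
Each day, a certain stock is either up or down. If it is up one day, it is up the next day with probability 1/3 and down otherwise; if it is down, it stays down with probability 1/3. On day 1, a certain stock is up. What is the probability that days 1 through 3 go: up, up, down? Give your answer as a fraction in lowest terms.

2/9

Day 1 is given. For each transition, use the conditional probability from the current state:
P(up | up) = 1/3; P(down | up) = 2/3.
P = 1/3 × 2/3 = 2/9.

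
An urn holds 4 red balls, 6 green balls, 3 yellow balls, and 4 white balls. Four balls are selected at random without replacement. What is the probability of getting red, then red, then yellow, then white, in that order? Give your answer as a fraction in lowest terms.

Multiply the probability of each draw given the previous ones:
P = 4/17 × 3/16 × 3/15 × 4/14 = 144/57120 = 3/1190.

3/1190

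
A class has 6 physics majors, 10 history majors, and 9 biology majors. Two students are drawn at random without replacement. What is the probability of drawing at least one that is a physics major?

43/100

P(no physics majors) = 19/25 × 18/24 = 342/600 = 57/100.
P(at least one) = 1 − 57/100 = 43/100.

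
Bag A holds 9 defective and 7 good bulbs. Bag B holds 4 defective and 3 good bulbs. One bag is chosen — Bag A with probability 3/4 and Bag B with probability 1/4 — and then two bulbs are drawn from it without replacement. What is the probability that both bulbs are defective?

83/280

From Bag A: P(both defective) = (9/16)(8/15) = 3/10.
From Bag B: P(both defective) = (4/7)(3/6) = 2/7.
Total probability = (3/4)(3/10) + (1/4)(2/7) = 83/280.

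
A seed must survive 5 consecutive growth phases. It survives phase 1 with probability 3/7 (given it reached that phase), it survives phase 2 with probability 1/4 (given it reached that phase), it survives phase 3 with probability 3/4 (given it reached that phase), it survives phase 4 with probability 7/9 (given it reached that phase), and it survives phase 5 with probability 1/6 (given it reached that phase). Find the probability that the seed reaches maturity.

The events are sequential, so multiply the conditional probabilities:
P = 3/7 × 1/4 × 3/4 × 7/9 × 1/6 = 63/6048 = 1/96.

1/96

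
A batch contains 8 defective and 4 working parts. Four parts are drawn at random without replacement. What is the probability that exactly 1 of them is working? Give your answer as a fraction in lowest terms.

One ordering (working drawn first) has probability 4/12 × 8/11 × 7/10 × 6/9 = 1344/11880 = 56/495.
There are C(4,1) = 4 such orderings, each equally likely, so P = 4 × 56/495 = 224/495.

224/495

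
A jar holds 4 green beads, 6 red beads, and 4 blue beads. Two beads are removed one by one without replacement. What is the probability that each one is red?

15/91

P = 6/14 × 5/13 = 30/182 = 15/91.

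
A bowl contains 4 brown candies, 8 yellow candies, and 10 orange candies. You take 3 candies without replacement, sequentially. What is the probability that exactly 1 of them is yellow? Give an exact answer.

26/55

One ordering (yellow drawn first) has probability 8/22 × 14/21 × 13/20 = 1456/9240 = 26/165.
There are C(3,1) = 3 such orderings, each equally likely, so P = 3 × 26/165 = 26/55.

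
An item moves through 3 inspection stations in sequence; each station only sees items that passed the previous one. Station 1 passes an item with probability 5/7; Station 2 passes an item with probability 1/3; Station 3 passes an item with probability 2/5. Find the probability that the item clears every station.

Each stage is reached only if all earlier stages succeed, so
P = 5/7 × 1/3 × 2/5 = 10/105 = 2/21.

2/21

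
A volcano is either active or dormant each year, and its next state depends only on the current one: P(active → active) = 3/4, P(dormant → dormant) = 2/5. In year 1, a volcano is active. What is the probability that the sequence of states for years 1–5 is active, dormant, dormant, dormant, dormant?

Year 1 is given. For each transition, use the conditional probability from the current state:
P(dormant | active) = 1/4; P(dormant | dormant) = 2/5; P(dormant | dormant) = 2/5; P(dormant | dormant) = 2/5.
P = 1/4 × 2/5 × 2/5 × 2/5 = 8/500 = 2/125.

2/125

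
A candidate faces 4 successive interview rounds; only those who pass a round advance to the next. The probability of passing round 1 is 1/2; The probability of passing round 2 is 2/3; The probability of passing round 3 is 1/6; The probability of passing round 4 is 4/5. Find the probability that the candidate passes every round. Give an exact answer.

Each stage is reached only if all earlier stages succeed, so
P = 1/2 × 2/3 × 1/6 × 4/5 = 8/180 = 2/45.

2/45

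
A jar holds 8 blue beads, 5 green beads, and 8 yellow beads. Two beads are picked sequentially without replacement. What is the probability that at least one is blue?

22/35

P(no blue) = 13/21 × 12/20 = 156/420 = 13/35.
P(at least one) = 1 − 13/35 = 22/35.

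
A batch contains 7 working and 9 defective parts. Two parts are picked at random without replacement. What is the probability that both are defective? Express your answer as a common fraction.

3/10

P(every draw is defective) = 9/16 × 8/15 = 72/240 = 3/10.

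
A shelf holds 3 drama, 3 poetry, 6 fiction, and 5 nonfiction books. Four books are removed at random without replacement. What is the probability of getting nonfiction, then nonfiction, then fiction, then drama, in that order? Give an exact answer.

Multiply the probability of each draw given the previous ones:
P = 5/17 × 4/16 × 6/15 × 3/14 = 360/57120 = 3/476.

3/476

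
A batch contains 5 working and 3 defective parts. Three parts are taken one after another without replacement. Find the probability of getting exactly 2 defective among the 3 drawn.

One ordering (defective drawn first) has probability 3/8 × 2/7 × 5/6 = 30/336 = 5/56.
There are C(3,2) = 3 such orderings, each equally likely, so P = 3 × 5/56 = 15/56.

15/56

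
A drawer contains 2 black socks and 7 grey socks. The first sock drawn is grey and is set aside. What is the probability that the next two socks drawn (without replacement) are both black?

1/28

After the first draw, 2 of the remaining 8 socks are black.
P = 2/8 × 1/7 = 2/56 = 1/28.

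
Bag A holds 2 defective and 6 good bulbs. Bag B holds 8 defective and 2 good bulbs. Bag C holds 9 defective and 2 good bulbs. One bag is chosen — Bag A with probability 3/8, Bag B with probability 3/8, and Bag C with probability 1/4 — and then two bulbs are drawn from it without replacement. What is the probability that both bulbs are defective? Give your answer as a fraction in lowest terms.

15167/36960

From Bag A: P(both defective) = (2/8)(1/7) = 1/28.
From Bag B: P(both defective) = (8/10)(7/9) = 28/45.
From Bag C: P(both defective) = (9/11)(8/10) = 36/55.
Total probability = (3/8)(1/28) + (3/8)(28/45) + (1/4)(36/55) = 15167/36960.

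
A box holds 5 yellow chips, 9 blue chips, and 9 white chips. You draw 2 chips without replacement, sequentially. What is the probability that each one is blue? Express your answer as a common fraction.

P(every draw is blue) = 9/23 × 8/22 = 72/506 = 36/253.

36/253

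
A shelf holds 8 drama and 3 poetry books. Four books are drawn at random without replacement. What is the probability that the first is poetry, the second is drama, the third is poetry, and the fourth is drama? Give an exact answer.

7/165

Multiply the probability of each draw given the previous ones:
P = 3/11 × 8/10 × 2/9 × 7/8 = 336/7920 = 7/165.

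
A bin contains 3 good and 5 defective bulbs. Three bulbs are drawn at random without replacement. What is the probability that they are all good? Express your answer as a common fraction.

1/56

P(every draw is good) = 3/8 × 2/7 × 1/6 = 6/336 = 1/56.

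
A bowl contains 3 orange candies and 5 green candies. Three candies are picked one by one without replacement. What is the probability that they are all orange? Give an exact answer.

1/56

P = 3/8 × 2/7 × 1/6 = 6/336 = 1/56.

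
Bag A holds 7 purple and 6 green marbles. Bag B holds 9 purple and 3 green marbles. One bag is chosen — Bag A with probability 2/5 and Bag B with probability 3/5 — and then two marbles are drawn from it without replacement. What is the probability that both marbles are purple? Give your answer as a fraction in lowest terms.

311/715

From Bag A: P(both purple) = (7/13)(6/12) = 7/26.
From Bag B: P(both purple) = (9/12)(8/11) = 6/11.
Total probability = (2/5)(7/26) + (3/5)(6/11) = 311/715.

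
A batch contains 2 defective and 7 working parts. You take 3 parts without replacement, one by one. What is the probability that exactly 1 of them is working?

One ordering (working drawn first) has probability 7/9 × 2/8 × 1/7 = 14/504 = 1/36.
There are C(3,1) = 3 such orderings, each equally likely, so P = 3 × 1/36 = 1/12.

1/12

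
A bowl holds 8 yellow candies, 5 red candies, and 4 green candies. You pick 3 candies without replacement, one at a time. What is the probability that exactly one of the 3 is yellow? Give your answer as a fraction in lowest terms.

One ordering (yellow drawn first) has probability 8/17 × 9/16 × 8/15 = 576/4080 = 12/85.
There are C(3,1) = 3 such orderings, each equally likely, so P = 3 × 12/85 = 36/85.

36/85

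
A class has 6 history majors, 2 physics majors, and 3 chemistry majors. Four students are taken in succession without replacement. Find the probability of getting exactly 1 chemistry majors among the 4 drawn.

One ordering (a chemistry major drawn first) has probability 3/11 × 8/10 × 7/9 × 6/8 = 1008/7920 = 7/55.
There are C(4,1) = 4 such orderings, each equally likely, so P = 4 × 7/55 = 28/55.

28/55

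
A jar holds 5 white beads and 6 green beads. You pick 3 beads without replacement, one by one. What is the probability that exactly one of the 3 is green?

One ordering (green drawn first) has probability 6/11 × 5/10 × 4/9 = 120/990 = 4/33.
There are C(3,1) = 3 such orderings, each equally likely, so P = 3 × 4/33 = 4/11.

4/11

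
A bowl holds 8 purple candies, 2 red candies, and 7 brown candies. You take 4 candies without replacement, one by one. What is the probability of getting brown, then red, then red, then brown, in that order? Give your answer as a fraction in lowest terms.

1/680

Chain rule:
P = 7/17 × 2/16 × 1/15 × 6/14 = 84/57120 = 1/680.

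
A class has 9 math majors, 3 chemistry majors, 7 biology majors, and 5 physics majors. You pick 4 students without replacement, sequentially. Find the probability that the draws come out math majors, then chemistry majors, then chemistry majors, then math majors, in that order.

Multiply the probability of each draw given the previous ones:
P = 9/24 × 3/23 × 2/22 × 8/21 = 432/255024 = 3/1771.

3/1771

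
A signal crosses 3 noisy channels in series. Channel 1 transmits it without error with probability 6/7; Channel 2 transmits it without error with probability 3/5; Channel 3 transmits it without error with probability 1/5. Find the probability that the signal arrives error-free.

18/175

The events are sequential, so multiply the conditional probabilities:
P = 6/7 × 3/5 × 1/5 = 18/175.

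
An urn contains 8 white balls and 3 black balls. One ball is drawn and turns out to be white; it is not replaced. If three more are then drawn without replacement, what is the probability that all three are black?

After the first draw, 3 of the remaining 10 balls are black.
P = 3/10 × 2/9 × 1/8 = 6/720 = 1/120.

1/120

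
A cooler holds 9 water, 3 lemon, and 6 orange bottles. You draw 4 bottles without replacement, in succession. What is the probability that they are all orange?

1/204

P(all orange) = 6/18 × 5/17 × 4/16 × 3/15 = 360/73440 = 1/204.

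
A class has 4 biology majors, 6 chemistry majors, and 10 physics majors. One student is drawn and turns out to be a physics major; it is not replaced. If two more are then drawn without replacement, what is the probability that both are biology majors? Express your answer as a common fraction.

With the first student removed, 4 biology majors remain out of 19.
P = 4/19 × 3/18 = 12/342 = 2/57.

2/57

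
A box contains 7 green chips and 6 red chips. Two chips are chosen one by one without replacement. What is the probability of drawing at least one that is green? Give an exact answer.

21/26

P(no green) = 6/13 × 5/12 = 30/156 = 5/26.
P(at least one) = 1 − 5/26 = 21/26.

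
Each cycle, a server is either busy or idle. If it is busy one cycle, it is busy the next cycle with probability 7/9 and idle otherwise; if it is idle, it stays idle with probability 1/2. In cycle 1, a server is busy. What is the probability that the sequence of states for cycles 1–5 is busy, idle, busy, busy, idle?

Cycle 1 is given. For each transition, use the conditional probability from the current state:
P(idle | busy) = 2/9; P(busy | idle) = 1/2; P(busy | busy) = 7/9; P(idle | busy) = 2/9.
P = 2/9 × 1/2 × 7/9 × 2/9 = 28/1458 = 14/729.

14/729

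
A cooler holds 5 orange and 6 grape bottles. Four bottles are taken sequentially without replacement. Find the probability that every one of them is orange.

P(every draw is orange) = 5/11 × 4/10 × 3/9 × 2/8 = 120/7920 = 1/66.

1/66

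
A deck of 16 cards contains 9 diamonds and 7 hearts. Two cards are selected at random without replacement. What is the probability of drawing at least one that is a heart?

P(no hearts) = 9/16 × 8/15 = 72/240 = 3/10.
P(at least one) = 1 − 3/10 = 7/10.

7/10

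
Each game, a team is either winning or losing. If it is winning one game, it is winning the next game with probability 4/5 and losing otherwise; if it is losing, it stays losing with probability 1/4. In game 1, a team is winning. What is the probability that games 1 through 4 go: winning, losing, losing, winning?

Game 1 is given. For each transition, use the conditional probability from the current state:
P(losing | winning) = 1/5; P(losing | losing) = 1/4; P(winning | losing) = 3/4.
P = 1/5 × 1/4 × 3/4 = 3/80.

3/80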